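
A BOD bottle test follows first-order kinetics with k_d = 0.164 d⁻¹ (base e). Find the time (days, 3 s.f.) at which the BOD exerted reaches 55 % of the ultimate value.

y/L₀ = 1 − e^(−k_d t) = 0.55 ⇒ e^(−k_d t) = 0.450
t = −ln(0.450) / 0.164 = 0.7985 / 0.164 = 4.869 d.

t ≈ 4.87 d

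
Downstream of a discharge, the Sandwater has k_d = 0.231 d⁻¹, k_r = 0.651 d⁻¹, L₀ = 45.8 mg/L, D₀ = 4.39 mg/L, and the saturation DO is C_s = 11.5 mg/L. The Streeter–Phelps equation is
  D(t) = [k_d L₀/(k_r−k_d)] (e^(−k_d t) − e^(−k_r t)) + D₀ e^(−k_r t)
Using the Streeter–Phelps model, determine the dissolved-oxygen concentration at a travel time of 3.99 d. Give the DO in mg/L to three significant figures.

DO ≈ 3.03 mg/L

k_d L₀/(k_r−k_d) = 0.231×45.8/(0.651−0.231) = 10.58/0.4200 = 25.19 mg/L.
e^(−k_d t) = e^(−0.231×3.990) = 0.3978; e^(−k_r t) = e^(−0.651×3.990) = 0.07446.
D = 25.19 × (0.3978 − 0.07446) + 4.39 × 0.07446 = 8.146 + 0.3269 = 8.473 mg/L.
DO = C_s − D = 11.5 − 8.473 = 3.027 mg/L.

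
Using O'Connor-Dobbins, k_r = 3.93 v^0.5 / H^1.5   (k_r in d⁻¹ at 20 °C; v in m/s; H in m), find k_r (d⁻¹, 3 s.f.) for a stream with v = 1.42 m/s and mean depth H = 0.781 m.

k_r = 3.93 × 1.42^0.5 / 0.781^1.5 = 3.93 × 1.192 / 0.6902 = 6.785 d⁻¹.

k_r ≈ 6.79 d⁻¹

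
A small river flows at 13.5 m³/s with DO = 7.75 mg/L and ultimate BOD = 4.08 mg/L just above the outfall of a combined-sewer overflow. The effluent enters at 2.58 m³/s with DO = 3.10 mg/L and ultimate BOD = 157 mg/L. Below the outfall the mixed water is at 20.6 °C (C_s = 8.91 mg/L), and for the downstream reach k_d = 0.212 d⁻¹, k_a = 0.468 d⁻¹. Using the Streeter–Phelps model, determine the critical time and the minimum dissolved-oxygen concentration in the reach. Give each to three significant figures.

Mixed DO = (13.5×7.75 + 2.58×3.10)/(13.5+2.58) = 112.6/16.08 = 7.004 mg/L.
Mixed L₀ = (13.5×4.08 + 2.58×157)/(16.08) = 460.1/16.08 = 28.62 mg/L.
Initial deficit D₀ = C_s − DO₀ = 8.91 − 7.004 = 1.906 mg/L.
t_c = (1/0.2560) ln[(0.468/0.212)(1 − 1.906×0.2560/(0.212×28.62))] = 3.906 × ln(2.030) = 2.766 d.
D_c = (0.212/0.468) × 28.62 × e^(−0.212×2.766) = 0.4530 × 28.62 × 0.5564 = 7.212 mg/L.
Minimum DO = 8.91 − 7.212 = 1.698 mg/L.

t_c ≈ 2.77 d; minimum DO ≈ 1.70 mg/L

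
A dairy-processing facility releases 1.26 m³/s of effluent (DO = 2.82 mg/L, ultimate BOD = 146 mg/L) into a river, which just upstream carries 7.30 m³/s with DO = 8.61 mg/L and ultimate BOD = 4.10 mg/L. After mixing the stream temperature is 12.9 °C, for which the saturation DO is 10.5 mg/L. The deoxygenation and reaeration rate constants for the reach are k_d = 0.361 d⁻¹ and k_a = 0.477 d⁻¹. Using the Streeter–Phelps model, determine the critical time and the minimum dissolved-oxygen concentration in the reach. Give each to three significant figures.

Mixed DO = (7.30×8.61 + 1.26×2.82)/(7.30+1.26) = 66.41/8.560 = 7.758 mg/L.
Mixed L₀ = (7.30×4.10 + 1.26×146)/(8.560) = 213.9/8.560 = 24.99 mg/L.
Initial deficit D₀ = C_s − DO₀ = 10.5 − 7.758 = 2.742 mg/L.
t_c = (1/0.1160) ln[(0.477/0.361)(1 − 2.742×0.1160/(0.361×24.99))] = 8.621 × ln(1.275) = 2.093 d.
D_c = (0.361/0.477) × 24.99 × e^(−0.361×2.093) = 0.7568 × 24.99 × 0.4698 = 8.885 mg/L.
Minimum DO = 10.5 − 8.885 = 1.615 mg/L.

t_c ≈ 2.09 d; minimum DO ≈ 1.62 mg/L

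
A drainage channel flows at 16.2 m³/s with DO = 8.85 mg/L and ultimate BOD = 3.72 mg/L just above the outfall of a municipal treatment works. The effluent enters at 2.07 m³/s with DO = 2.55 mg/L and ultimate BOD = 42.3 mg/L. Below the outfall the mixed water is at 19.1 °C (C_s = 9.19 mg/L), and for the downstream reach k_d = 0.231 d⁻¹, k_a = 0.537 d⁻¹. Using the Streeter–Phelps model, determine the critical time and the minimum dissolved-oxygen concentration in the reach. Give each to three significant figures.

Mixed DO = (16.2×8.85 + 2.07×2.55)/(16.2+2.07) = 148.6/18.27 = 8.136 mg/L.
Mixed L₀ = (16.2×3.72 + 2.07×42.3)/(18.27) = 147.8/18.27 = 8.091 mg/L.
Initial deficit D₀ = C_s − DO₀ = 9.19 − 8.136 = 1.054 mg/L.
t_c = (1/0.3060) ln[(0.537/0.231)(1 − 1.054×0.3060/(0.231×8.091))] = 3.268 × ln(1.924) = 2.138 d.
D_c = (0.231/0.537) × 8.091 × e^(−0.231×2.138) = 0.4302 × 8.091 × 0.6103 = 2.124 mg/L.
Minimum DO = 9.19 − 2.124 = 7.066 mg/L.

t_c ≈ 2.14 d; minimum DO ≈ 7.07 mg/L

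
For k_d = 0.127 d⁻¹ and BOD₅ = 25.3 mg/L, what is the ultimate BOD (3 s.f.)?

BOD₅ = L₀(1 − e^(−5k_d)) ⇒ L₀ = BOD₅ / (1 − e^(−5×0.127))
= 25.3 / (1 − 0.5299) = 25.3 / 0.4701 = 53.82 mg/L.

L₀ ≈ 53.8 mg/L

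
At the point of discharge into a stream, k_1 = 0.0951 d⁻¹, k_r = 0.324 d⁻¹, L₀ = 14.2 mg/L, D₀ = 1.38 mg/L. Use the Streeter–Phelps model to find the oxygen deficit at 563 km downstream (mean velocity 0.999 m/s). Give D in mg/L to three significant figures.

Travel time t = x/v = 563 km / (0.999 m/s) = 563000 m / 0.999 m/s = 563600 s = 6.523 d.
k_1 L₀/(k_r−k_1) = 0.0951×14.2/(0.324−0.0951) = 1.350/0.2289 = 5.900 mg/L.
e^(−k_1 t) = e^(−0.0951×6.523) = 0.5378; e^(−k_r t) = e^(−0.324×6.523) = 0.1208.
D = 5.900 × (0.5378 − 0.1208) + 1.38 × 0.1208 = 2.460 + 0.1667 = 2.627 mg/L.

D ≈ 2.63 mg/L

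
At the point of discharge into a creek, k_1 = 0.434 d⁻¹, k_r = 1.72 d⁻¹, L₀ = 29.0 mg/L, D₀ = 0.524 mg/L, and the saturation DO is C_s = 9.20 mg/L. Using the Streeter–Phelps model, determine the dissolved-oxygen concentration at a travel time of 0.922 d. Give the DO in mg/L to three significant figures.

k_1 L₀/(k_r−k_1) = 0.434×29.0/(1.72−0.434) = 12.59/1.286 = 9.787 mg/L.
e^(−k_1 t) = e^(−0.434×0.9220) = 0.6702; e^(−k_r t) = e^(−1.72×0.9220) = 0.2048.
D = 9.787 × (0.6702 − 0.2048) + 0.524 × 0.2048 = 4.555 + 0.1073 = 4.663 mg/L.
DO = C_s − D = 9.20 − 4.663 = 4.537 mg/L.

DO ≈ 4.54 mg/L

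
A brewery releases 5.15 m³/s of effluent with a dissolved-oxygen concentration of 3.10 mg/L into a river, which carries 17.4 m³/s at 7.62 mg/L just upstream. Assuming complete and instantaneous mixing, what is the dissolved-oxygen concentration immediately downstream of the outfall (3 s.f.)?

6.59 mg/L

Flow-weighted mixing: C = (Q_r C_r + Q_w C_w)/(Q_r + Q_w)
= (17.4×7.62 + 5.15×3.10)/(17.4 + 5.15) = 148.6/22.55 = 6.588 mg/L.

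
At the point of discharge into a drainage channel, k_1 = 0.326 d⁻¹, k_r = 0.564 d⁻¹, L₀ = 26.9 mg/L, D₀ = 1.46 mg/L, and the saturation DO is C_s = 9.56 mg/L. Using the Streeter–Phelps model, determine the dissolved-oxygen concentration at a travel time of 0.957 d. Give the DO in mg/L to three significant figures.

k_1 L₀/(k_r−k_1) = 0.326×26.9/(0.564−0.326) = 8.769/0.2380 = 36.85 mg/L.
e^(−k_1 t) = e^(−0.326×0.9570) = 0.7320; e^(−k_r t) = e^(−0.564×0.9570) = 0.5829.
D = 36.85 × (0.7320 − 0.5829) + 1.46 × 0.5829 = 5.494 + 0.8510 = 6.345 mg/L.
DO = C_s − D = 9.56 − 6.345 = 3.215 mg/L.

DO ≈ 3.22 mg/L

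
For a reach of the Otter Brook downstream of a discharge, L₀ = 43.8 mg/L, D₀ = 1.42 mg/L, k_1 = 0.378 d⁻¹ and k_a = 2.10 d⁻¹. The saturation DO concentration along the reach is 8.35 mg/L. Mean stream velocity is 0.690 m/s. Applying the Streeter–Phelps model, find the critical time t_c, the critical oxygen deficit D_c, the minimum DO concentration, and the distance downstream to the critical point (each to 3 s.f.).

t_c ≈ 0.903 d; D_c ≈ 5.60 mg/L; min DO ≈ 2.75 mg/L; x_c ≈ 53.8 km

t_c = [1/(k_a−k_1)] ln[(k_a/k_1)(1 − D₀(k_a−k_1)/(k_1 L₀))]
= [1/(2.10−0.378)] ln[(2.10/0.378)(1 − 1.42×1.722/(0.378×43.8))]
= (1/1.722) ln[5.556 × 0.8523] = 0.5807 × ln(4.735) = 0.5807 × 1.555 = 0.9030 d.
L(t_c) = L₀ e^(−k_1 t_c) = 43.8 × 0.7108 = 31.13 mg/L, and at the critical point k_a D_c = k_1 L, so D_c = (0.378/2.10) × 31.13 = 5.604 mg/L.
Minimum DO = C_s − D_c = 8.35 − 5.604 = 2.746 mg/L.
x_c = v t_c = 0.690 m/s × 0.9030 d × 86400 s/d = 53830 m ≈ 53.8 km.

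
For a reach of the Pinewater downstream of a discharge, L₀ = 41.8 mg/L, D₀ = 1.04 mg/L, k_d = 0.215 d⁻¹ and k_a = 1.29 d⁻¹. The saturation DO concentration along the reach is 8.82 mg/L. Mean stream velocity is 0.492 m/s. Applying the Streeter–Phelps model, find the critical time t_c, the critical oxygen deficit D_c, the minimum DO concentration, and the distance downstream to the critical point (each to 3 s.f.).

t_c ≈ 1.54 d; D_c ≈ 5.00 mg/L; min DO ≈ 3.82 mg/L; x_c ≈ 65.6 km

With k_a/k_d = 6.000 and 1 − D₀(k_a−k_d)/(k_d L₀) = 0.8756,
t_c = ln(6.000 × 0.8756) / (1.29 − 0.215) = ln(5.254) / 1.075 = 1.659/1.075 = 1.543 d.
D_c = (k_d/k_a) L₀ e^(−k_d t_c) = (0.215/1.29) × 41.8 × e^(−0.215×1.543) = 0.1667 × 41.8 × 0.7176 = 5.000 mg/L.
Minimum DO = C_s − D_c = 8.82 − 5.000 = 3.820 mg/L.
x_c = v t_c = 0.492 m/s × 1.543 d × 86400 s/d = 65600 m ≈ 65.6 km.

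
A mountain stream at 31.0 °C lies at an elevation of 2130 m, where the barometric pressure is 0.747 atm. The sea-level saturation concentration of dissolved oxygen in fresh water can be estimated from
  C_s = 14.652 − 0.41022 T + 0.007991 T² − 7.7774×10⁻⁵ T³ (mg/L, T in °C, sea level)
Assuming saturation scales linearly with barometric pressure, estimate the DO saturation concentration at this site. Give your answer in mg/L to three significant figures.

C_s ≈ 5.45 mg/L

At sea level: C_s = 14.652 − 0.41022×31.0 + 0.007991×31.0² − 7.7774×10⁻⁵×31.0³ = 7.298 mg/L.
Pressure correction: C_s' = 7.298 × 0.747 = 5.451 mg/L.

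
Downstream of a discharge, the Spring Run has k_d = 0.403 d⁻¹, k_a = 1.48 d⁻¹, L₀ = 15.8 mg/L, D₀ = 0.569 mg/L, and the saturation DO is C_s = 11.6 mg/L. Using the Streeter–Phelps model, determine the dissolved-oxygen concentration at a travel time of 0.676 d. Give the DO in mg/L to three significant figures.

k_d L₀/(k_a−k_d) = 0.403×15.8/(1.48−0.403) = 6.367/1.077 = 5.912 mg/L.
e^(−k_d t) = e^(−0.403×0.6760) = 0.7615; e^(−k_a t) = e^(−1.48×0.6760) = 0.3677.
D = 5.912 × (0.7615 − 0.3677) + 0.569 × 0.3677 = 2.328 + 0.2092 = 2.538 mg/L.
DO = C_s − D = 11.6 − 2.538 = 9.062 mg/L.

DO ≈ 9.06 mg/L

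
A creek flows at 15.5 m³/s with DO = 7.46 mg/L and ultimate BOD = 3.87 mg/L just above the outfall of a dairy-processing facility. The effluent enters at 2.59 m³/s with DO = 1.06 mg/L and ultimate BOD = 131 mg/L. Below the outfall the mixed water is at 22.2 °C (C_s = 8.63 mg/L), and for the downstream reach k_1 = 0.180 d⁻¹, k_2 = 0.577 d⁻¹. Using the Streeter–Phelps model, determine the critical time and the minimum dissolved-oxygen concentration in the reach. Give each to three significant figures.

t_c ≈ 2.35 d; minimum DO ≈ 4.12 mg/L

Mixed DO = (15.5×7.46 + 2.59×1.06)/(15.5+2.59) = 118.4/18.09 = 6.544 mg/L.
Mixed L₀ = (15.5×3.87 + 2.59×131)/(18.09) = 399.3/18.09 = 22.07 mg/L.
Initial deficit D₀ = C_s − DO₀ = 8.63 − 6.544 = 2.086 mg/L.
t_c = (1/0.3970) ln[(0.577/0.180)(1 − 2.086×0.3970/(0.180×22.07))] = 2.519 × ln(2.537) = 2.345 d.
D_c = (0.180/0.577) × 22.07 × e^(−0.180×2.345) = 0.3120 × 22.07 × 0.6556 = 4.514 mg/L.
Minimum DO = 8.63 − 4.514 = 4.116 mg/L.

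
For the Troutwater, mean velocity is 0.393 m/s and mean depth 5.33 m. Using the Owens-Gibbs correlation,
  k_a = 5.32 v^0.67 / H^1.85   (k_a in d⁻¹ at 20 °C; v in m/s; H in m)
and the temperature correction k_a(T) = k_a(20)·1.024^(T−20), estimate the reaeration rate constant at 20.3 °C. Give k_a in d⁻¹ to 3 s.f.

k_a ≈ 0.130 d⁻¹

k_a(20) = 5.32 × 0.393^0.67 / 5.33^1.85 = 5.32 × 0.5349 / 22.10 = 0.1287 d⁻¹.
k_a(20.3) = 0.1287 × 1.024^(20.3−20) = 0.1287 × 1.007 = 0.1297 d⁻¹.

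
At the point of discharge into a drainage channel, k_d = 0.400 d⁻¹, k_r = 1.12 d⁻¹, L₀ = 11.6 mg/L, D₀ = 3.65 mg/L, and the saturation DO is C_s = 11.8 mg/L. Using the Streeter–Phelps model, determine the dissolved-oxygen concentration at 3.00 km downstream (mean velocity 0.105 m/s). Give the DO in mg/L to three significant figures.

Travel time t = x/v = 3.00 km / (0.105 m/s) = 3000 m / 0.105 m/s = 28570 s = 0.3307 d.
k_d L₀/(k_r−k_d) = 0.400×11.6/(1.12−0.400) = 4.640/0.7200 = 6.444 mg/L.
e^(−k_d t) = e^(−0.400×0.3307) = 0.8761; e^(−k_r t) = e^(−1.12×0.3307) = 0.6905.
D = 6.444 × (0.8761 − 0.6905) + 3.65 × 0.6905 = 1.196 + 2.520 = 3.716 mg/L.
DO = C_s − D = 11.8 − 3.716 = 8.084 mg/L.

DO ≈ 8.08 mg/L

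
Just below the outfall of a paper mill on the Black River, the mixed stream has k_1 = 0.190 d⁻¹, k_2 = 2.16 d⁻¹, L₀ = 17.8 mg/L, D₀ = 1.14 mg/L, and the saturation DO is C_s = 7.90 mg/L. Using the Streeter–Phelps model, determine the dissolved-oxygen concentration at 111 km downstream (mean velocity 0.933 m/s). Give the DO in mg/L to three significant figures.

DO ≈ 6.61 mg/L

Travel time t = x/v = 111 km / (0.933 m/s) = 111000 m / 0.933 m/s = 119000 s = 1.377 d.
k_1 L₀/(k_2−k_1) = 0.190×17.8/(2.16−0.190) = 3.382/1.970 = 1.717 mg/L.
e^(−k_1 t) = e^(−0.190×1.377) = 0.7698; e^(−k_2 t) = e^(−2.16×1.377) = 0.05108.
D = 1.717 × (0.7698 − 0.05108) + 1.14 × 0.05108 = 1.234 + 0.05824 = 1.292 mg/L.
DO = C_s − D = 7.90 − 1.292 = 6.608 mg/L.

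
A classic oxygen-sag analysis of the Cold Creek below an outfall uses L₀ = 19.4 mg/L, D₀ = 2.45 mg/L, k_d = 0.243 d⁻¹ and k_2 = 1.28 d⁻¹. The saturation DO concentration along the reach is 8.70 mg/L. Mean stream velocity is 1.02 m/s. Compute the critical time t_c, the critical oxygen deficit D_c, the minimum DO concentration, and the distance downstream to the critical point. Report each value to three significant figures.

With k_2/k_d = 5.267 and 1 − D₀(k_2−k_d)/(k_d L₀) = 0.4611,
t_c = ln(5.267 × 0.4611) / (1.28 − 0.243) = ln(2.429) / 1.037 = 0.8873/1.037 = 0.8557 d.
L(t_c) = L₀ e^(−k_d t_c) = 19.4 × 0.8123 = 15.76 mg/L, and at the critical point k_2 D_c = k_d L, so D_c = (0.243/1.28) × 15.76 = 2.992 mg/L.
Minimum DO = C_s − D_c = 8.70 − 2.992 = 5.708 mg/L.
x_c = v t_c = 1.02 m/s × 0.8557 d × 86400 s/d = 75410 m ≈ 75.4 km.

t_c ≈ 0.856 d; D_c ≈ 2.99 mg/L; min DO ≈ 5.71 mg/L; x_c ≈ 75.4 km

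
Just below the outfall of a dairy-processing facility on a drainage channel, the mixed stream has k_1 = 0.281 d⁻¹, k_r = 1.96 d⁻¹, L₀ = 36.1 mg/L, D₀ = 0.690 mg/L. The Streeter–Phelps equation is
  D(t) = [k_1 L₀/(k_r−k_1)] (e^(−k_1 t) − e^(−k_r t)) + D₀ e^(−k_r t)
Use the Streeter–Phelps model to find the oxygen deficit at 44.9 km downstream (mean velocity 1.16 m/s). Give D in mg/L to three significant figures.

D ≈ 3.10 mg/L

Travel time t = x/v = 44.9 km / (1.16 m/s) = 44900 m / 1.16 m/s = 38710 s = 0.4480 d.
k_1 L₀/(k_r−k_1) = 0.281×36.1/(1.96−0.281) = 10.14/1.679 = 6.042 mg/L.
e^(−k_1 t) = e^(−0.281×0.4480) = 0.8817; e^(−k_r t) = e^(−1.96×0.4480) = 0.4156.
D = 6.042 × (0.8817 − 0.4156) + 0.690 × 0.4156 = 2.816 + 0.2868 = 3.103 mg/L.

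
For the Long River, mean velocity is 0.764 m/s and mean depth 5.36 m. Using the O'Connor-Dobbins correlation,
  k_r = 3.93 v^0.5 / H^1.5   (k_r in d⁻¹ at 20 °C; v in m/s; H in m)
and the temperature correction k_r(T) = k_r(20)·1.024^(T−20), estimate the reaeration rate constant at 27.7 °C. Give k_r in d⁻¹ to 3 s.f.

k_r ≈ 0.332 d⁻¹

k_r(20) = 3.93 × 0.764^0.5 / 5.36^1.5 = 3.93 × 0.8741 / 12.41 = 0.2768 d⁻¹.
k_r(27.7) = 0.2768 × 1.024^(27.7−20) = 0.2768 × 1.200 = 0.3323 d⁻¹.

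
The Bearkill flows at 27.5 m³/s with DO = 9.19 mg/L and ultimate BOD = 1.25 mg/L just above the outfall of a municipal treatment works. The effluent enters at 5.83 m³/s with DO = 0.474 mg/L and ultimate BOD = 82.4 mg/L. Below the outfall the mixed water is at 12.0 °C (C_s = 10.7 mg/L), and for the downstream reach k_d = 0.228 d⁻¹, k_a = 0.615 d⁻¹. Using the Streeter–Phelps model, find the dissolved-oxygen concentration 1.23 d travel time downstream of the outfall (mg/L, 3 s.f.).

Mixed DO = (27.5×9.19 + 5.83×0.474)/(27.5+5.83) = 255.5/33.33 = 7.665 mg/L.
Mixed L₀ = (27.5×1.25 + 5.83×82.4)/(33.33) = 514.8/33.33 = 15.44 mg/L.
Initial deficit D₀ = C_s − DO₀ = 10.7 − 7.665 = 3.035 mg/L.
D(1.23) = [0.228×15.44/(0.615−0.228)](e^(−0.228×1.23) − e^(−0.615×1.23)) + 3.035 e^(−0.615×1.23)
= 9.099 × (0.7555 − 0.4693) + 3.035 × 0.4693 = 4.028 mg/L.
DO = 10.7 − 4.028 = 6.672 mg/L.

DO ≈ 6.67 mg/L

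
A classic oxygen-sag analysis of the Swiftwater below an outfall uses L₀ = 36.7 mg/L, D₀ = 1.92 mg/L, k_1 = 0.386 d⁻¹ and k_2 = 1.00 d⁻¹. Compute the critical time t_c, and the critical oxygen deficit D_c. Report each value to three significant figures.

t_c ≈ 1.41 d; D_c ≈ 8.22 mg/L

At the critical point dD/dt = 0, so k_1 L₀ e^(−k_1 t) = k_2 D. Substituting D(t) from the Streeter–Phelps equation and solving for t gives
t_c = ln[(k_2/k_1)(1 − D₀(k_2−k_1)/(k_1 L₀))] / (k_2−k_1).
Here k_2−k_1 = 0.6140 d⁻¹ and 1 − D₀(k_2−k_1)/(k_1 L₀) = 1 − 1.92×0.6140/(0.386×36.7) = 0.9168, so
t_c = ln(2.591 × 0.9168) / 0.6140 = 0.8650 / 0.6140 = 1.409 d.
D_c = (k_1/k_2) L₀ e^(−k_1 t_c) = (0.386/1.00) × 36.7 × e^(−0.386×1.409) = 0.3860 × 36.7 × 0.5805 = 8.224 mg/L.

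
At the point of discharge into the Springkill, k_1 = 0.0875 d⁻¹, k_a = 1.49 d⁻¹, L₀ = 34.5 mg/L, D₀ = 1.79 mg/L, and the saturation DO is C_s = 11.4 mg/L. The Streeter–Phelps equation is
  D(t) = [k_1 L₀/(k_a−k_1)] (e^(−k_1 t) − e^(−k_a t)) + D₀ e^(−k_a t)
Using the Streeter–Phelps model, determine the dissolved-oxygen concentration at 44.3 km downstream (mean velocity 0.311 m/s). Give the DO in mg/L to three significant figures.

DO ≈ 9.57 mg/L

Travel time t = x/v = 44.3 km / (0.311 m/s) = 44300 m / 0.311 m/s = 142400 s = 1.649 d.
k_1 L₀/(k_a−k_1) = 0.0875×34.5/(1.49−0.0875) = 3.019/1.403 = 2.152 mg/L.
e^(−k_1 t) = e^(−0.0875×1.649) = 0.8657; e^(−k_a t) = e^(−1.49×1.649) = 0.08573.
D = 2.152 × (0.8657 − 0.08573) + 1.79 × 0.08573 = 1.679 + 0.1535 = 1.832 mg/L.
DO = C_s − D = 11.4 − 1.832 = 9.568 mg/L.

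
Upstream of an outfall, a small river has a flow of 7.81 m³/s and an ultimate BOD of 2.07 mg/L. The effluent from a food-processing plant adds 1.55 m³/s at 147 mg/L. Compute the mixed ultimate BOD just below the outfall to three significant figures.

26.1 mg/L

Flow-weighted mixing: C = (Q_r C_r + Q_w C_w)/(Q_r + Q_w)
= (7.81×2.07 + 1.55×147)/(7.81 + 1.55) = 244.0/9.360 = 26.07 mg/L.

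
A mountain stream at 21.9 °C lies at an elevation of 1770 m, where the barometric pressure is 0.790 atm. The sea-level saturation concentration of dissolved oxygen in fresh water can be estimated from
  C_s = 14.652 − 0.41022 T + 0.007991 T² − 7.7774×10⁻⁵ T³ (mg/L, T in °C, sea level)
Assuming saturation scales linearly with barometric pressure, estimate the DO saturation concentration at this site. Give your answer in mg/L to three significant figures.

At sea level: C_s = 14.652 − 0.41022×21.9 + 0.007991×21.9² − 7.7774×10⁻⁵×21.9³ = 8.684 mg/L.
Pressure correction: C_s' = 8.684 × 0.790 = 6.860 mg/L.

C_s ≈ 6.86 mg/L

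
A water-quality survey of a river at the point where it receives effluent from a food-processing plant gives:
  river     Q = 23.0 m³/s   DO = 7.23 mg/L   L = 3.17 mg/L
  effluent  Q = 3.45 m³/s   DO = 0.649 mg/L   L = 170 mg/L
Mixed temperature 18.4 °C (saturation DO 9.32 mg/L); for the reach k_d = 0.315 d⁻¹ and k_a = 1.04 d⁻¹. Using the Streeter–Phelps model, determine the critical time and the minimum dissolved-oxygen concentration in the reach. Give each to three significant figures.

t_c ≈ 1.21 d; minimum DO ≈ 4.16 mg/L

Mixed DO = (23.0×7.23 + 3.45×0.649)/(23.0+3.45) = 168.5/26.45 = 6.372 mg/L.
Mixed L₀ = (23.0×3.17 + 3.45×170)/(26.45) = 659.4/26.45 = 24.93 mg/L.
Initial deficit D₀ = C_s − DO₀ = 9.32 − 6.372 = 2.948 mg/L.
t_c = (1/0.7250) ln[(1.04/0.315)(1 − 2.948×0.7250/(0.315×24.93))] = 1.379 × ln(2.403) = 1.209 d.
D_c = (0.315/1.04) × 24.93 × e^(−0.315×1.209) = 0.3029 × 24.93 × 0.6832 = 5.159 mg/L.
Minimum DO = 9.32 − 5.159 = 4.161 mg/L.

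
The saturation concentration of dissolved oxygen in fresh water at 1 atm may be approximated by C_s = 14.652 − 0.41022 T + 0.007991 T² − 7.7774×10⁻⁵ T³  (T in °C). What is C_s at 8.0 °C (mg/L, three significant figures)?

C_s = 14.652 − 0.41022×8.0 + 0.007991×8.0² − 7.7774×10⁻⁵×8.0³ = 11.84 mg/L.

C_s ≈ 11.8 mg/L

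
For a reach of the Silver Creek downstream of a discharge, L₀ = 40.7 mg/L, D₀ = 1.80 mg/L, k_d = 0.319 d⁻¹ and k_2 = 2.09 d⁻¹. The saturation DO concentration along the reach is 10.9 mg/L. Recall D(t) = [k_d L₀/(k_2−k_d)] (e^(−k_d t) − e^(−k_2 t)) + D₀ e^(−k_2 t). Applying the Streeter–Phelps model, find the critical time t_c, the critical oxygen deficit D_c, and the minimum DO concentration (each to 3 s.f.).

t_c ≈ 0.902 d; D_c ≈ 4.66 mg/L; min DO ≈ 6.24 mg/L

With k_2/k_d = 6.552 and 1 − D₀(k_2−k_d)/(k_d L₀) = 0.7545,
t_c = ln(6.552 × 0.7545) / (2.09 − 0.319) = ln(4.943) / 1.771 = 1.598/1.771 = 0.9023 d.
D_c = (k_d/k_2) L₀ e^(−k_d t_c) = (0.319/2.09) × 40.7 × e^(−0.319×0.9023) = 0.1526 × 40.7 × 0.7499 = 4.658 mg/L.
Minimum DO = C_s − D_c = 10.9 − 4.658 = 6.242 mg/L.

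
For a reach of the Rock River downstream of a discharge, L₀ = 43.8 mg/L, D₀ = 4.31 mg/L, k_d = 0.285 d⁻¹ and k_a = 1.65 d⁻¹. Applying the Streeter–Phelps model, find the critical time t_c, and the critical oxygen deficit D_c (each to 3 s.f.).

t_c ≈ 0.820 d; D_c ≈ 5.99 mg/L

At the critical point dD/dt = 0, so k_d L₀ e^(−k_d t) = k_a D. Substituting D(t) from the Streeter–Phelps equation and solving for t gives
t_c = ln[(k_a/k_d)(1 − D₀(k_a−k_d)/(k_d L₀))] / (k_a−k_d).
Here k_a−k_d = 1.365 d⁻¹ and 1 − D₀(k_a−k_d)/(k_d L₀) = 1 − 4.31×1.365/(0.285×43.8) = 0.5287, so
t_c = ln(5.789 × 0.5287) / 1.365 = 1.119 / 1.365 = 0.8196 d.
L(t_c) = L₀ e^(−k_d t_c) = 43.8 × 0.7917 = 34.68 mg/L, and at the critical point k_a D_c = k_d L, so D_c = (0.285/1.65) × 34.68 = 5.990 mg/L.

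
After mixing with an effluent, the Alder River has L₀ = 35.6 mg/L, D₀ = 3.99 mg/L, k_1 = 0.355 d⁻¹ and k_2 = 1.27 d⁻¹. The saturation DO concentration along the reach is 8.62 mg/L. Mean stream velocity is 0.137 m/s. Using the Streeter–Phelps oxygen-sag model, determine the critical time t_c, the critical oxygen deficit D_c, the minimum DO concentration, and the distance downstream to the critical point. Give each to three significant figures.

t_c = [1/(k_2−k_1)] ln[(k_2/k_1)(1 − D₀(k_2−k_1)/(k_1 L₀))]
= [1/(1.27−0.355)] ln[(1.27/0.355)(1 − 3.99×0.9150/(0.355×35.6))]
= (1/0.9150) ln[3.577 × 0.7111] = 1.093 × ln(2.544) = 1.093 × 0.9337 = 1.020 d.
L(t_c) = L₀ e^(−k_1 t_c) = 35.6 × 0.6961 = 24.78 mg/L, and at the critical point k_2 D_c = k_1 L, so D_c = (0.355/1.27) × 24.78 = 6.927 mg/L.
Minimum DO = C_s − D_c = 8.62 − 6.927 = 1.693 mg/L.
x_c = v t_c = 0.137 m/s × 1.020 d × 86400 s/d = 12080 m ≈ 12.1 km.

t_c ≈ 1.02 d; D_c ≈ 6.93 mg/L; min DO ≈ 1.69 mg/L; x_c ≈ 12.1 km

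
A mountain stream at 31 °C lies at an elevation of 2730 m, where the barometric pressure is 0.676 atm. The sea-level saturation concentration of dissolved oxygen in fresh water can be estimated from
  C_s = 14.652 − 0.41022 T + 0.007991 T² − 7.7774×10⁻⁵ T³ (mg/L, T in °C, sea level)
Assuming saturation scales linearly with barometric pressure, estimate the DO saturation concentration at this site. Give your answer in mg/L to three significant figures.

C_s ≈ 4.93 mg/L

At sea level: C_s = 14.652 − 0.41022×31 + 0.007991×31² − 7.7774×10⁻⁵×31³ = 7.298 mg/L.
Pressure correction: C_s' = 7.298 × 0.676 = 4.933 mg/L.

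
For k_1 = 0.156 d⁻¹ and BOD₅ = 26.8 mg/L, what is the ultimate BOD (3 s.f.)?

BOD₅ = L₀(1 − e^(−5k_1)) ⇒ L₀ = BOD₅ / (1 − e^(−5×0.156))
= 26.8 / (1 − 0.4584) = 26.8 / 0.5416 = 49.48 mg/L.

L₀ ≈ 49.5 mg/L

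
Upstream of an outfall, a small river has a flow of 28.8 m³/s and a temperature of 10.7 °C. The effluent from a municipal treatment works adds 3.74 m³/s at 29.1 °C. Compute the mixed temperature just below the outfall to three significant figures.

12.8 °C

Flow-weighted mixing: C = (Q_r C_r + Q_w C_w)/(Q_r + Q_w)
= (28.8×10.7 + 3.74×29.1)/(28.8 + 3.74) = 417.0/32.54 = 12.81 °C.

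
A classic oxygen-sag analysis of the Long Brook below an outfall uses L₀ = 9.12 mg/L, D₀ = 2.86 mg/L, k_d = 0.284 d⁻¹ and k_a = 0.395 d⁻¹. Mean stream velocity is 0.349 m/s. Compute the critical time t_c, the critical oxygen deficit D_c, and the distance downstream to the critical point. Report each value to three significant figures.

At the critical point dD/dt = 0, so k_d L₀ e^(−k_d t) = k_a D. Substituting D(t) from the Streeter–Phelps equation and solving for t gives
t_c = ln[(k_a/k_d)(1 − D₀(k_a−k_d)/(k_d L₀))] / (k_a−k_d).
Here k_a−k_d = 0.1110 d⁻¹ and 1 − D₀(k_a−k_d)/(k_d L₀) = 1 − 2.86×0.1110/(0.284×9.12) = 0.8774, so
t_c = ln(1.391 × 0.8774) / 0.1110 = 0.1992 / 0.1110 = 1.794 d.
L(t_c) = L₀ e^(−k_d t_c) = 9.12 × 0.6008 = 5.479 mg/L, and at the critical point k_a D_c = k_d L, so D_c = (0.284/0.395) × 5.479 = 3.939 mg/L.
x_c = v t_c = 0.349 m/s × 1.794 d × 86400 s/d = 54100 m ≈ 54.1 km.

t_c ≈ 1.79 d; D_c ≈ 3.94 mg/L; x_c ≈ 54.1 km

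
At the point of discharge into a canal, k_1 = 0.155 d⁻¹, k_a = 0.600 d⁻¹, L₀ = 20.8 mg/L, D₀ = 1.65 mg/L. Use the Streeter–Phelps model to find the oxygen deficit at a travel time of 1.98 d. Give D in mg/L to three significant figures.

D ≈ 3.62 mg/L

k_1 L₀/(k_a−k_1) = 0.155×20.8/(0.600−0.155) = 3.224/0.4450 = 7.245 mg/L.
e^(−k_1 t) = e^(−0.155×1.980) = 0.7357; e^(−k_a t) = e^(−0.600×1.980) = 0.3048.
D = 7.245 × (0.7357 − 0.3048) + 1.65 × 0.3048 = 3.122 + 0.5030 = 3.625 mg/L.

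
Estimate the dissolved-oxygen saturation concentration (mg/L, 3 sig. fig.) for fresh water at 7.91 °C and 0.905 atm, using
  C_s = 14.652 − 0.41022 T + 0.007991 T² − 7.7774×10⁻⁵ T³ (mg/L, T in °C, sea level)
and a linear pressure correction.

At sea level: C_s = 14.652 − 0.41022×7.91 + 0.007991×7.91² − 7.7774×10⁻⁵×7.91³ = 11.87 mg/L.
Pressure correction: C_s' = 11.87 × 0.905 = 10.74 mg/L.

C_s ≈ 10.7 mg/L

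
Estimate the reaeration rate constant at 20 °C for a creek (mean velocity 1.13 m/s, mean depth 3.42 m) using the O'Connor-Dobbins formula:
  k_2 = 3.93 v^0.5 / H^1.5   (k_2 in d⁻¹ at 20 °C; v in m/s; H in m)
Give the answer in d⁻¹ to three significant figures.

k_2 = 3.93 × 1.13^0.5 / 3.42^1.5 = 3.93 × 1.063 / 6.325 = 0.6605 d⁻¹.

k_2 ≈ 0.661 d⁻¹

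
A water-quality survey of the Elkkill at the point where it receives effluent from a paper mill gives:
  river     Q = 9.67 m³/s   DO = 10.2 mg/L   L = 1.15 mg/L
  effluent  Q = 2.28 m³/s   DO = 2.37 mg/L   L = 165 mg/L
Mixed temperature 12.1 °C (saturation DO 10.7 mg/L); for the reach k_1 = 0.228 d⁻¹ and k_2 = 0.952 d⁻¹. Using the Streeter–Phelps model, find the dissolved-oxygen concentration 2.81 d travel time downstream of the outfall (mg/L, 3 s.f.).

Mixed DO = (9.67×10.2 + 2.28×2.37)/(9.67+2.28) = 104.0/11.95 = 8.706 mg/L.
Mixed L₀ = (9.67×1.15 + 2.28×165)/(11.95) = 387.3/11.95 = 32.41 mg/L.
Initial deficit D₀ = C_s − DO₀ = 10.7 − 8.706 = 1.994 mg/L.
D(2.81) = [0.228×32.41/(0.952−0.228)](e^(−0.228×2.81) − e^(−0.952×2.81)) + 1.994 e^(−0.952×2.81)
= 10.21 × (0.5269 − 0.06890) + 1.994 × 0.06890 = 4.813 mg/L.
DO = 10.7 − 4.813 = 5.887 mg/L.

DO ≈ 5.89 mg/L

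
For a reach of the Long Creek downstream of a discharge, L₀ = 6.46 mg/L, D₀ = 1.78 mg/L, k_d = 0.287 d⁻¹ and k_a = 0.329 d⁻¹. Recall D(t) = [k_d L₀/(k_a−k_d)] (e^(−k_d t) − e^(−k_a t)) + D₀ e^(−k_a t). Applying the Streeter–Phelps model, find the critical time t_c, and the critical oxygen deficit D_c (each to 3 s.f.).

t_c = [1/(k_a−k_d)] ln[(k_a/k_d)(1 − D₀(k_a−k_d)/(k_d L₀))]
= [1/(0.329−0.287)] ln[(0.329/0.287)(1 − 1.78×0.04200/(0.287×6.46))]
= (1/0.04200) ln[1.146 × 0.9597] = 23.81 × ln(1.100) = 23.81 × 0.09542 = 2.272 d.
D_c = (k_d/k_a) L₀ e^(−k_d t_c) = (0.287/0.329) × 6.46 × e^(−0.287×2.272) = 0.8723 × 6.46 × 0.5210 = 2.936 mg/L.

t_c ≈ 2.27 d; D_c ≈ 2.94 mg/L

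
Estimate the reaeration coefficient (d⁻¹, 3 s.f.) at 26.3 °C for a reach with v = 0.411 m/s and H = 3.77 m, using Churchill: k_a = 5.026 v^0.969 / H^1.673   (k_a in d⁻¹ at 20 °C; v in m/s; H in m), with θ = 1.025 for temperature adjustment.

k_a(20) = 5.026 × 0.411^0.969 / 3.77^1.673 = 5.026 × 0.4225 / 9.209 = 0.2306 d⁻¹.
k_a(26.3) = 0.2306 × 1.025^(26.3−20) = 0.2306 × 1.168 = 0.2694 d⁻¹.

k_a ≈ 0.269 d⁻¹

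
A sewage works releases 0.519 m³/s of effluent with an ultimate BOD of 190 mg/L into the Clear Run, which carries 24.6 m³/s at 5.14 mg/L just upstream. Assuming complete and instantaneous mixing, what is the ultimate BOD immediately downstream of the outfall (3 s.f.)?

Flow-weighted mixing: C = (Q_r C_r + Q_w C_w)/(Q_r + Q_w)
= (24.6×5.14 + 0.519×190)/(24.6 + 0.519) = 225.1/25.12 = 8.960 mg/L.

8.96 mg/L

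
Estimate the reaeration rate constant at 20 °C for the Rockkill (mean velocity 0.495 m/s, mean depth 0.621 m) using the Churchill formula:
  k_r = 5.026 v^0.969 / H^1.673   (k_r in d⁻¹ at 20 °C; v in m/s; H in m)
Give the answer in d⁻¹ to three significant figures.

k_r ≈ 5.64 d⁻¹

k_r = 5.026 × 0.495^0.969 / 0.621^1.673 = 5.026 × 0.5059 / 0.4507 = 5.642 d⁻¹.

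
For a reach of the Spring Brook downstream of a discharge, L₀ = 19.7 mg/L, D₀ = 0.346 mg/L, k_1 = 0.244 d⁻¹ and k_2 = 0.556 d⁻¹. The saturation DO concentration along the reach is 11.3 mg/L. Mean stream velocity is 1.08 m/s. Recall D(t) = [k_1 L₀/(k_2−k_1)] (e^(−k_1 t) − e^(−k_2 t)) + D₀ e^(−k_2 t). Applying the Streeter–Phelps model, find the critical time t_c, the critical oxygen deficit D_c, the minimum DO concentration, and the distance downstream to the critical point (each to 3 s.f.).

At the critical point dD/dt = 0, so k_1 L₀ e^(−k_1 t) = k_2 D. Substituting D(t) from the Streeter–Phelps equation and solving for t gives
t_c = ln[(k_2/k_1)(1 − D₀(k_2−k_1)/(k_1 L₀))] / (k_2−k_1).
Here k_2−k_1 = 0.3120 d⁻¹ and 1 − D₀(k_2−k_1)/(k_1 L₀) = 1 − 0.346×0.3120/(0.244×19.7) = 0.9775, so
t_c = ln(2.279 × 0.9775) / 0.3120 = 0.8009 / 0.3120 = 2.567 d.
L(t_c) = L₀ e^(−k_1 t_c) = 19.7 × 0.5345 = 10.53 mg/L, and at the critical point k_2 D_c = k_1 L, so D_c = (0.244/0.556) × 10.53 = 4.621 mg/L.
Minimum DO = C_s − D_c = 11.3 − 4.621 = 6.679 mg/L.
x_c = v t_c = 1.08 m/s × 2.567 d × 86400 s/d = 239500 m ≈ 240 km.

t_c ≈ 2.57 d; D_c ≈ 4.62 mg/L; min DO ≈ 6.68 mg/L; x_c ≈ 240 km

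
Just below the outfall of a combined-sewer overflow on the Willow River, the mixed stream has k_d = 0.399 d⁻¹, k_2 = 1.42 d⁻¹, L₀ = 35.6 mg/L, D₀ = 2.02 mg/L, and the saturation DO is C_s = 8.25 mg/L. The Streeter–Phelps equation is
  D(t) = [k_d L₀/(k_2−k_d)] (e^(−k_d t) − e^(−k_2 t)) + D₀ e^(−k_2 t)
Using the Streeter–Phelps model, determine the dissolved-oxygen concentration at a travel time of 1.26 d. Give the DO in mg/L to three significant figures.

k_d L₀/(k_2−k_d) = 0.399×35.6/(1.42−0.399) = 14.20/1.021 = 13.91 mg/L.
e^(−k_d t) = e^(−0.399×1.260) = 0.6049; e^(−k_2 t) = e^(−1.42×1.260) = 0.1671.
D = 13.91 × (0.6049 − 0.1671) + 2.02 × 0.1671 = 6.090 + 0.3375 = 6.428 mg/L.
DO = C_s − D = 8.25 − 6.428 = 1.822 mg/L.

DO ≈ 1.82 mg/L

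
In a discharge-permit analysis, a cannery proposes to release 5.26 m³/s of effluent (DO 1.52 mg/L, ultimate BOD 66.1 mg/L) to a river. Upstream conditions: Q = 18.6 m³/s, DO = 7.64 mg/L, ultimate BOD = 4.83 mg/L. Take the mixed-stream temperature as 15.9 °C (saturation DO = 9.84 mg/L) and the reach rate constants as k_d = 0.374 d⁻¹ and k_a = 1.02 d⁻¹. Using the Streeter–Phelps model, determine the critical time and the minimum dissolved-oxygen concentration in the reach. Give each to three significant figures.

t_c ≈ 0.923 d; minimum DO ≈ 5.08 mg/L

Mixed DO = (18.6×7.64 + 5.26×1.52)/(18.6+5.26) = 150.1/23.86 = 6.291 mg/L.
Mixed L₀ = (18.6×4.83 + 5.26×66.1)/(23.86) = 437.5/23.86 = 18.34 mg/L.
Initial deficit D₀ = C_s − DO₀ = 9.84 − 6.291 = 3.549 mg/L.
t_c = (1/0.6460) ln[(1.02/0.374)(1 − 3.549×0.6460/(0.374×18.34))] = 1.548 × ln(1.816) = 0.9232 d.
D_c = (0.374/1.02) × 18.34 × e^(−0.374×0.9232) = 0.3667 × 18.34 × 0.7080 = 4.761 mg/L.
Minimum DO = 9.84 − 4.761 = 5.079 mg/L.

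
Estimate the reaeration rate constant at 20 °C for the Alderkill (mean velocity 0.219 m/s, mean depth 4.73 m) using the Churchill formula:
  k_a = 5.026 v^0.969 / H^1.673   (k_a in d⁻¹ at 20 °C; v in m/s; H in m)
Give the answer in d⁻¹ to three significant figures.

k_a ≈ 0.0857 d⁻¹

k_a = 5.026 × 0.219^0.969 / 4.73^1.673 = 5.026 × 0.2296 / 13.46 = 0.08572 d⁻¹.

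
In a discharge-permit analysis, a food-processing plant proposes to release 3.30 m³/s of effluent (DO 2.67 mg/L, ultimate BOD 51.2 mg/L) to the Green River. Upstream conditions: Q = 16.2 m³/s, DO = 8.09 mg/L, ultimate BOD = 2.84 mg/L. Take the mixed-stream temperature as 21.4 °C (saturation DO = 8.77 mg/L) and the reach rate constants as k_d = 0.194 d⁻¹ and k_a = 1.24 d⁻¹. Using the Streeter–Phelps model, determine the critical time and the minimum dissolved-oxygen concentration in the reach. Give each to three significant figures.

Mixed DO = (16.2×8.09 + 3.30×2.67)/(16.2+3.30) = 139.9/19.50 = 7.173 mg/L.
Mixed L₀ = (16.2×2.84 + 3.30×51.2)/(19.50) = 215.0/19.50 = 11.02 mg/L.
Initial deficit D₀ = C_s − DO₀ = 8.77 − 7.173 = 1.597 mg/L.
t_c = (1/1.046) ln[(1.24/0.194)(1 − 1.597×1.046/(0.194×11.02))] = 0.9560 × ln(1.399) = 0.3207 d.
D_c = (0.194/1.24) × 11.02 × e^(−0.194×0.3207) = 0.1565 × 11.02 × 0.9397 = 1.621 mg/L.
Minimum DO = 8.77 − 1.621 = 7.149 mg/L.

t_c ≈ 0.321 d; minimum DO ≈ 7.15 mg/L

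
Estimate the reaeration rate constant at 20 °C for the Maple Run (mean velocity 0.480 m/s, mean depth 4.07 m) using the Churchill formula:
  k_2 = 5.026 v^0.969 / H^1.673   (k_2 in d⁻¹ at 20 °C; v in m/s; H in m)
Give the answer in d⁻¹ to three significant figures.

k_2 ≈ 0.236 d⁻¹

k_2 = 5.026 × 0.480^0.969 / 4.07^1.673 = 5.026 × 0.4910 / 10.47 = 0.2358 d⁻¹.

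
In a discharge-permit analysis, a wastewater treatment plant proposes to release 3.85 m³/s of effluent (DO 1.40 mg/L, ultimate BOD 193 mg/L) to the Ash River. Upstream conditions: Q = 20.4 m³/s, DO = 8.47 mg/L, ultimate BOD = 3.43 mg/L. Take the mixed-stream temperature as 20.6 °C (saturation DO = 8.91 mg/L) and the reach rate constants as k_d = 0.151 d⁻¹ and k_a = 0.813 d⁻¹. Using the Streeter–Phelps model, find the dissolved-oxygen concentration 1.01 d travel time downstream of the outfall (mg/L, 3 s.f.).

DO ≈ 5.02 mg/L

Mixed DO = (20.4×8.47 + 3.85×1.40)/(20.4+3.85) = 178.2/24.25 = 7.348 mg/L.
Mixed L₀ = (20.4×3.43 + 3.85×193)/(24.25) = 813.0/24.25 = 33.53 mg/L.
Initial deficit D₀ = C_s − DO₀ = 8.91 − 7.348 = 1.562 mg/L.
D(1.01) = [0.151×33.53/(0.813−0.151)](e^(−0.151×1.01) − e^(−0.813×1.01)) + 1.562 e^(−0.813×1.01)
= 7.647 × (0.8586 − 0.4399) + 1.562 × 0.4399 = 3.889 mg/L.
DO = 8.91 − 3.889 = 5.021 mg/L.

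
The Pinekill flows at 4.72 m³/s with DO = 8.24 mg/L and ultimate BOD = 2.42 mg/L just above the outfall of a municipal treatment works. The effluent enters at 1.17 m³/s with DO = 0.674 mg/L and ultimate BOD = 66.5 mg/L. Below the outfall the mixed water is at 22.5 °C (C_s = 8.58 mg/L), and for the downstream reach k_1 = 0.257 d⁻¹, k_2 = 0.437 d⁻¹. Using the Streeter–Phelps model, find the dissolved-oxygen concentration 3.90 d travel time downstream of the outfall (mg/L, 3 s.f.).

DO ≈ 4.24 mg/L

Mixed DO = (4.72×8.24 + 1.17×0.674)/(4.72+1.17) = 39.68/5.890 = 6.737 mg/L.
Mixed L₀ = (4.72×2.42 + 1.17×66.5)/(5.890) = 89.23/5.890 = 15.15 mg/L.
Initial deficit D₀ = C_s − DO₀ = 8.58 − 6.737 = 1.843 mg/L.
D(3.90) = [0.257×15.15/(0.437−0.257)](e^(−0.257×3.90) − e^(−0.437×3.90)) + 1.843 e^(−0.437×3.90)
= 21.63 × (0.3670 − 0.1819) + 1.843 × 0.1819 = 4.340 mg/L.
DO = 8.58 − 4.340 = 4.240 mg/L.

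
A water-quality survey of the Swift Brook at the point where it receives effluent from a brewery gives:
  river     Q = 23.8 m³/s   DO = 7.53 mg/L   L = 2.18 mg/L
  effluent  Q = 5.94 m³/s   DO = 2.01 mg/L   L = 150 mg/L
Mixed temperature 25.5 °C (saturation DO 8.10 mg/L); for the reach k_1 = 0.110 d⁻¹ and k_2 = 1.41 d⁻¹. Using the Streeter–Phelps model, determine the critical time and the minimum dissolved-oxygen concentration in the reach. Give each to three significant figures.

t_c ≈ 1.21 d; minimum DO ≈ 5.94 mg/L

Mixed DO = (23.8×7.53 + 5.94×2.01)/(23.8+5.94) = 191.2/29.74 = 6.427 mg/L.
Mixed L₀ = (23.8×2.18 + 5.94×150)/(29.74) = 942.9/29.74 = 31.70 mg/L.
Initial deficit D₀ = C_s − DO₀ = 8.10 − 6.427 = 1.673 mg/L.
t_c = (1/1.300) ln[(1.41/0.110)(1 − 1.673×1.300/(0.110×31.70))] = 0.7692 × ln(4.827) = 1.211 d.
D_c = (0.110/1.41) × 31.70 × e^(−0.110×1.211) = 0.07801 × 31.70 × 0.8753 = 2.165 mg/L.
Minimum DO = 8.10 − 2.165 = 5.935 mg/L.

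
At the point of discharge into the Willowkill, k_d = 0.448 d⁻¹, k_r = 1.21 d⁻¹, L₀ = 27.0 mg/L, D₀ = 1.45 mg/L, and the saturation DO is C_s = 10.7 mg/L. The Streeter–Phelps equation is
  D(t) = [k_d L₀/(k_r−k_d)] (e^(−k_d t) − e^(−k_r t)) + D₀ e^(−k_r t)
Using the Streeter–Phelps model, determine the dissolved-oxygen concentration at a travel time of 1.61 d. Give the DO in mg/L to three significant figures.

k_d L₀/(k_r−k_d) = 0.448×27.0/(1.21−0.448) = 12.10/0.7620 = 15.87 mg/L.
e^(−k_d t) = e^(−0.448×1.610) = 0.4861; e^(−k_r t) = e^(−1.21×1.610) = 0.1425.
D = 15.87 × (0.4861 − 0.1425) + 1.45 × 0.1425 = 5.454 + 0.2067 = 5.661 mg/L.
DO = C_s − D = 10.7 − 5.661 = 5.039 mg/L.

DO ≈ 5.04 mg/L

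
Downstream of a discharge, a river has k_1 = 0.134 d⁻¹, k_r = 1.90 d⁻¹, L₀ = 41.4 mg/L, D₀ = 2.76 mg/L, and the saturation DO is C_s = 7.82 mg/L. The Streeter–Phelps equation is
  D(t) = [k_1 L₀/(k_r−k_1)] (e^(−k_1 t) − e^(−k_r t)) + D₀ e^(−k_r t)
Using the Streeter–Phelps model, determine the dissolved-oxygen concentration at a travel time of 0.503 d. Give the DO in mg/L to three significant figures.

DO ≈ 5.03 mg/L

k_1 L₀/(k_r−k_1) = 0.134×41.4/(1.90−0.134) = 5.548/1.766 = 3.141 mg/L.
e^(−k_1 t) = e^(−0.134×0.5030) = 0.9348; e^(−k_r t) = e^(−1.90×0.5030) = 0.3845.
D = 3.141 × (0.9348 − 0.3845) + 2.76 × 0.3845 = 1.729 + 1.061 = 2.790 mg/L.
DO = C_s − D = 7.82 − 2.790 = 5.030 mg/L.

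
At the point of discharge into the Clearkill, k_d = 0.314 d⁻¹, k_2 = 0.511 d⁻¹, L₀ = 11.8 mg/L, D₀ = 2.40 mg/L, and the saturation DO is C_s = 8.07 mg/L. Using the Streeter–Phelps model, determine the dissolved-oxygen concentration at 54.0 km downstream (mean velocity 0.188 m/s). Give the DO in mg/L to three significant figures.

DO ≈ 4.45 mg/L

Travel time t = x/v = 54.0 km / (0.188 m/s) = 54000 m / 0.188 m/s = 287200 s = 3.324 d.
k_d L₀/(k_2−k_d) = 0.314×11.8/(0.511−0.314) = 3.705/0.1970 = 18.81 mg/L.
e^(−k_d t) = e^(−0.314×3.324) = 0.3521; e^(−k_2 t) = e^(−0.511×3.324) = 0.1829.
D = 18.81 × (0.3521 − 0.1829) + 2.40 × 0.1829 = 3.182 + 0.4390 = 3.621 mg/L.
DO = C_s − D = 8.07 − 3.621 = 4.449 mg/L.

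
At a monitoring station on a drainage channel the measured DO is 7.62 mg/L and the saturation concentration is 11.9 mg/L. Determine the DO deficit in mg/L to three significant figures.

D ≈ 4.28 mg/L

D = C_s − C = 11.9 − 7.62 = 4.28 mg/L.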